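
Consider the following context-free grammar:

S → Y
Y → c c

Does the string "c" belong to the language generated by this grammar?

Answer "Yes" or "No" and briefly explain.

No - no valid derivation exists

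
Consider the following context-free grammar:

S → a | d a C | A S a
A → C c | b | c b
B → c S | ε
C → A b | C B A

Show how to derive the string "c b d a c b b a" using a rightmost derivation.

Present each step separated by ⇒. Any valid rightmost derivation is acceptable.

S ⇒ A S a ⇒ A d a C a ⇒ A d a A b a ⇒ A d a c b b a ⇒ c b d a c b b a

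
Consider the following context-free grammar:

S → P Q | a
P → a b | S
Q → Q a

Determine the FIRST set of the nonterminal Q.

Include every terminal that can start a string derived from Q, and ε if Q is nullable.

We compute FIRST(Q) using the standard algorithm.
FIRST(P) = {a}
FIRST(Q) = {}
FIRST(S) = {a}
Therefore, FIRST(Q) = {}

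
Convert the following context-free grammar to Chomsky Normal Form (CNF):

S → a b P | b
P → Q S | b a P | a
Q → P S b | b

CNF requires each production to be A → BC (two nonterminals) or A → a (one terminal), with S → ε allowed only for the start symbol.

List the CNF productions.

TA → a; TB → b; S → b; P → a; Q → b; S → TA X0; X0 → TB P; P → Q S; P → TB X1; X1 → TA P; Q → P X2; X2 → S TB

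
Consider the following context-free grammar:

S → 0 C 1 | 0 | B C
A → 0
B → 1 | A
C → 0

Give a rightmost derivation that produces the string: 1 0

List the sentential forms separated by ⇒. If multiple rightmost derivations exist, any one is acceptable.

S ⇒ B C ⇒ B 0 ⇒ 1 0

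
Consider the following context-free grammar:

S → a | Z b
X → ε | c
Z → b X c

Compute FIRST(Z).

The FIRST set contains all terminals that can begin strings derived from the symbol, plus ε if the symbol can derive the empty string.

We compute FIRST(Z) using the standard algorithm.
FIRST(S) = {a, b}
FIRST(X) = {c, ε}
FIRST(Z) = {b}
Therefore, FIRST(Z) = {b}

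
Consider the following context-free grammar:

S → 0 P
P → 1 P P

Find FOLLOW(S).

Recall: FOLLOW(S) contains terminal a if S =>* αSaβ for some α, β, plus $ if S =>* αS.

We compute FOLLOW(S) using the standard algorithm.
FOLLOW(S) starts with {$}.
FIRST(P) = {1}
FIRST(S) = {0}
FOLLOW(P) = {$, 1}
FOLLOW(S) = {$}
Therefore, FOLLOW(S) = {$}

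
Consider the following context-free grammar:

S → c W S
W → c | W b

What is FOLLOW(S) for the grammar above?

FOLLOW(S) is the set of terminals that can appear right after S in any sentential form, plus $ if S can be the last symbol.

We compute FOLLOW(S) using the standard algorithm.
FOLLOW(S) starts with {$}.
FIRST(S) = {c}
FIRST(W) = {c}
FOLLOW(S) = {$}
FOLLOW(W) = {b, c}
Therefore, FOLLOW(S) = {$}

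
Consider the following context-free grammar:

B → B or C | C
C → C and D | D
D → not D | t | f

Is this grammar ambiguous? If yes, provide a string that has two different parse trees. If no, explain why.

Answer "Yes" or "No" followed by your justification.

No - the grammar is unambiguous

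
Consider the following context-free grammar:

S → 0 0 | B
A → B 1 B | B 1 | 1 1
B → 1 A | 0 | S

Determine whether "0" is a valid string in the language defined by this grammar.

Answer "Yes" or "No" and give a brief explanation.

Yes - a valid derivation exists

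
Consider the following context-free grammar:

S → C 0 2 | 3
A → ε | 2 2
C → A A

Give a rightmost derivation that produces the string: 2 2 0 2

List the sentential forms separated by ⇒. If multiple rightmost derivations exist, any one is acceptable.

S ⇒ C 0 2 ⇒ A A 0 2 ⇒ A 0 2 ⇒ 2 2 0 2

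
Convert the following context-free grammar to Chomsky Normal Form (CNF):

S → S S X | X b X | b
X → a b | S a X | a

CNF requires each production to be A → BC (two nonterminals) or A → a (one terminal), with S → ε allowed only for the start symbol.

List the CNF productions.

TB → b; S → b; TA → a; X → a; S → S X0; X0 → S X; S → X X1; X1 → TB X; X → TA TB; X → S X2; X2 → TA X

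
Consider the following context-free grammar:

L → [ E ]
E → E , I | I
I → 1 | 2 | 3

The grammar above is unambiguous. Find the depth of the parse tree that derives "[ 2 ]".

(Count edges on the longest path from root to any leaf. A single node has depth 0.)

3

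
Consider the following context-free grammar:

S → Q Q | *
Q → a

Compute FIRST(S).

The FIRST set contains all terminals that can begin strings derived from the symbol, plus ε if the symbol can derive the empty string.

We compute FIRST(S) using the standard algorithm.
FIRST(Q) = {a}
FIRST(S) = {*, a}
Therefore, FIRST(S) = {*, a}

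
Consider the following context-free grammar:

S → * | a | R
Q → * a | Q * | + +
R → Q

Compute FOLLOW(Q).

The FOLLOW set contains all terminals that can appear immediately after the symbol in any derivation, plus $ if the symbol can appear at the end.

We compute FOLLOW(Q) using the standard algorithm.
FOLLOW(S) starts with {$}.
FIRST(Q) = {*, +}
FIRST(R) = {*, +}
FIRST(S) = {*, +, a}
FOLLOW(Q) = {$, *}
FOLLOW(R) = {$}
FOLLOW(S) = {$}
Therefore, FOLLOW(Q) = {$, *}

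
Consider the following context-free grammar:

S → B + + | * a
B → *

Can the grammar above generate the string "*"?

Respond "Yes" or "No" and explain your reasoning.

No - no valid derivation exists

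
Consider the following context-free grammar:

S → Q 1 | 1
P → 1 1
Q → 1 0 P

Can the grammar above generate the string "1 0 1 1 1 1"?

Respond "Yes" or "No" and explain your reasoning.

No - no valid derivation exists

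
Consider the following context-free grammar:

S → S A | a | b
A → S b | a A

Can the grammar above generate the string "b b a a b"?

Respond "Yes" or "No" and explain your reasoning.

No - no valid derivation exists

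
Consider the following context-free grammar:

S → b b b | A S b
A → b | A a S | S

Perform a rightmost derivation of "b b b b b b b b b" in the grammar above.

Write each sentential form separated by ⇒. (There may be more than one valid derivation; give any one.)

S ⇒ A S b ⇒ A b b b b ⇒ S b b b b ⇒ A S b b b b b ⇒ A b b b b b b b b ⇒ b b b b b b b b b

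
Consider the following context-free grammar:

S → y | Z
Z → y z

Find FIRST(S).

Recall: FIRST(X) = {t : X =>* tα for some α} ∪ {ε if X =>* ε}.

We compute FIRST(S) using the standard algorithm.
FIRST(S) = {y}
FIRST(Z) = {y}
Therefore, FIRST(S) = {y}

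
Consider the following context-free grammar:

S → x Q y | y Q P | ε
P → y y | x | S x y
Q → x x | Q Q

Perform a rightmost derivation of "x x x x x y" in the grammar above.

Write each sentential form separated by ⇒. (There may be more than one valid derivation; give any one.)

S ⇒ x Q y ⇒ x Q Q y ⇒ x Q x x y ⇒ x x x x x y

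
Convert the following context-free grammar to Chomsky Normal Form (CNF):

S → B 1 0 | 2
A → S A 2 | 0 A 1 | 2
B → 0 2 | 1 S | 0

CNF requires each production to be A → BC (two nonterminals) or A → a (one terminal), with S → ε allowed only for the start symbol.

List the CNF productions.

T1 → 1; T0 → 0; S → 2; T2 → 2; A → 2; B → 0; S → B X0; X0 → T1 T0; A → S X1; X1 → A T2; A → T0 X2; X2 → A T1; B → T0 T2; B → T1 S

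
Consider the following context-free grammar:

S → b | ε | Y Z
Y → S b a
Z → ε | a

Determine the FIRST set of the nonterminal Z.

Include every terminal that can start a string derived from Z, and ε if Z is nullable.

We compute FIRST(Z) using the standard algorithm.
FIRST(S) = {b, ε}
FIRST(Y) = {b}
FIRST(Z) = {a, ε}
Therefore, FIRST(Z) = {a, ε}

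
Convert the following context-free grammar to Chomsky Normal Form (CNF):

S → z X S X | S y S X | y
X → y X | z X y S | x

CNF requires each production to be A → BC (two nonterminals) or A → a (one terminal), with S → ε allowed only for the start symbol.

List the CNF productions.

TZ → z; TY → y; S → y; X → x; S → TZ X0; X0 → X X1; X1 → S X; S → S X2; X2 → TY X3; X3 → S X; X → TY X; X → TZ X4; X4 → X X5; X5 → TY S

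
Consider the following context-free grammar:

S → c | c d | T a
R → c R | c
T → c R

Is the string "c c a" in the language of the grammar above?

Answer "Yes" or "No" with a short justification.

Yes - a valid derivation exists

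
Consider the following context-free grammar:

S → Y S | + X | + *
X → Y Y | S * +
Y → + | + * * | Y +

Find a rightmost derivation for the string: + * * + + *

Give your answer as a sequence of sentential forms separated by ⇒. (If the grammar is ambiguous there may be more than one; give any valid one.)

S ⇒ Y S ⇒ Y + * ⇒ Y + + * ⇒ + * * + + *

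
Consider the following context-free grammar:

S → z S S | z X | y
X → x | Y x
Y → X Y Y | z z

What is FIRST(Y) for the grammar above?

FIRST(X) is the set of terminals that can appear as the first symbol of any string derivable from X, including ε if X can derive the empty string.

We compute FIRST(Y) using the standard algorithm.
FIRST(S) = {y, z}
FIRST(X) = {x, z}
FIRST(Y) = {x, z}
Therefore, FIRST(Y) = {x, z}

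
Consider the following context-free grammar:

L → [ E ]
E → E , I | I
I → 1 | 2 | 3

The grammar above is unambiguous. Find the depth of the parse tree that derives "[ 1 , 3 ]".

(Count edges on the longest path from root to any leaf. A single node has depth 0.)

4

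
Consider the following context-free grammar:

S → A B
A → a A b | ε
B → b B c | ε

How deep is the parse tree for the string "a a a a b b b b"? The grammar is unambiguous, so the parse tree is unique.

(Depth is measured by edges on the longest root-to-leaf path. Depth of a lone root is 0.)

6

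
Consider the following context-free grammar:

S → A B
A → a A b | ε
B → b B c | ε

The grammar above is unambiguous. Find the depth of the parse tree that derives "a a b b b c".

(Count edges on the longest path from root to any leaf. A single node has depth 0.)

4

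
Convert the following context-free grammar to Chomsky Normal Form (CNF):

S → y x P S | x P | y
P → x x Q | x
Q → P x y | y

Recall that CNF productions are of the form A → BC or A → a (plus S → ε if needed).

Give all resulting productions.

TY → y; TX → x; S → y; P → x; Q → y; S → TY X0; X0 → TX X1; X1 → P S; S → TX P; P → TX X2; X2 → TX Q; Q → P X3; X3 → TX TY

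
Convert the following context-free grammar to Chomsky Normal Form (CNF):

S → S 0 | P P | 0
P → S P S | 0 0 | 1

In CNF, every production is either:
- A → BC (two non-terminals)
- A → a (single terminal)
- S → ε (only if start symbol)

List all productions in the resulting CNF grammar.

T0 → 0; S → 0; P → 1; S → S T0; S → P P; P → S X0; X0 → P S; P → T0 T0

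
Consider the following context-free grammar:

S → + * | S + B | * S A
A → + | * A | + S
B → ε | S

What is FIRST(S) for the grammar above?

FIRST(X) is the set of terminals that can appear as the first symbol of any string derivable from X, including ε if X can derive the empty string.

We compute FIRST(S) using the standard algorithm.
FIRST(A) = {*, +}
FIRST(B) = {*, +, ε}
FIRST(S) = {*, +}
Therefore, FIRST(S) = {*, +}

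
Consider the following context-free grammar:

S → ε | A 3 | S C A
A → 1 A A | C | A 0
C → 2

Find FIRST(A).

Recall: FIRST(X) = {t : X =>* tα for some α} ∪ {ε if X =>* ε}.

We compute FIRST(A) using the standard algorithm.
FIRST(A) = {1, 2}
FIRST(C) = {2}
FIRST(S) = {1, 2, ε}
Therefore, FIRST(A) = {1, 2}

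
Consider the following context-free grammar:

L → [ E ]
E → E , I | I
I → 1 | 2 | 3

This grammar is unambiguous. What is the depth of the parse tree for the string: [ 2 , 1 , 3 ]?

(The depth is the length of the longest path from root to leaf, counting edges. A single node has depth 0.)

5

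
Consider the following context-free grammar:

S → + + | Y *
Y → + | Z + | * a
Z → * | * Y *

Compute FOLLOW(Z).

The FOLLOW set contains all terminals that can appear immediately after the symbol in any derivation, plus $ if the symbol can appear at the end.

We compute FOLLOW(Z) using the standard algorithm.
FOLLOW(S) starts with {$}.
FIRST(S) = {*, +}
FIRST(Y) = {*, +}
FIRST(Z) = {*}
FOLLOW(S) = {$}
FOLLOW(Y) = {*}
FOLLOW(Z) = {+}
Therefore, FOLLOW(Z) = {+}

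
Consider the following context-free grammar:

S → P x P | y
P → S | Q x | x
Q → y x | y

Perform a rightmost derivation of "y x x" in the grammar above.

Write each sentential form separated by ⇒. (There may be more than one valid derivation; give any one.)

S ⇒ P x P ⇒ P x x ⇒ S x x ⇒ y x x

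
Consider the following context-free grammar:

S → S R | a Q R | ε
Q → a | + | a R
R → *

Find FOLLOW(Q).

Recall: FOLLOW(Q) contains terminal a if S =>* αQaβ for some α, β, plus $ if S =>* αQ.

We compute FOLLOW(Q) using the standard algorithm.
FOLLOW(S) starts with {$}.
FIRST(Q) = {+, a}
FIRST(R) = {*}
FIRST(S) = {*, a, ε}
FOLLOW(Q) = {*}
FOLLOW(R) = {$, *}
FOLLOW(S) = {$, *}
Therefore, FOLLOW(Q) = {*}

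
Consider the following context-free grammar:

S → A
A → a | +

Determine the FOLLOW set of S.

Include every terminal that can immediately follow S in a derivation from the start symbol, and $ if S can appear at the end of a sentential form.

We compute FOLLOW(S) using the standard algorithm.
FOLLOW(S) starts with {$}.
FIRST(A) = {+, a}
FIRST(S) = {+, a}
FOLLOW(A) = {$}
FOLLOW(S) = {$}
Therefore, FOLLOW(S) = {$}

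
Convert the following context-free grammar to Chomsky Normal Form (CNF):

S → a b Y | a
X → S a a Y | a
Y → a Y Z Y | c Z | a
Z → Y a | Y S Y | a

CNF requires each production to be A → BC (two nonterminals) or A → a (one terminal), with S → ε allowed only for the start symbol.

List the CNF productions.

TA → a; TB → b; S → a; X → a; TC → c; Y → a; Z → a; S → TA X0; X0 → TB Y; X → S X1; X1 → TA X2; X2 → TA Y; Y → TA X3; X3 → Y X4; X4 → Z Y; Y → TC Z; Z → Y TA; Z → Y X5; X5 → S Y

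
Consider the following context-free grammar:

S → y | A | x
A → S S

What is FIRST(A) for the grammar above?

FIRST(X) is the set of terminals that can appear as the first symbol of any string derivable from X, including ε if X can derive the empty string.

We compute FIRST(A) using the standard algorithm.
FIRST(A) = {x, y}
FIRST(S) = {x, y}
Therefore, FIRST(A) = {x, y}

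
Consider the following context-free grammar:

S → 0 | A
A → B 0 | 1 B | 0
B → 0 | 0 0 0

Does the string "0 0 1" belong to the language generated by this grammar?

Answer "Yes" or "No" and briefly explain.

No - no valid derivation exists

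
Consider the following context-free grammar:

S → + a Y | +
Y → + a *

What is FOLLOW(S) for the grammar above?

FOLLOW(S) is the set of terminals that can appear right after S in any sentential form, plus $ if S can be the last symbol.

We compute FOLLOW(S) using the standard algorithm.
FOLLOW(S) starts with {$}.
FIRST(S) = {+}
FIRST(Y) = {+}
FOLLOW(S) = {$}
FOLLOW(Y) = {$}
Therefore, FOLLOW(S) = {$}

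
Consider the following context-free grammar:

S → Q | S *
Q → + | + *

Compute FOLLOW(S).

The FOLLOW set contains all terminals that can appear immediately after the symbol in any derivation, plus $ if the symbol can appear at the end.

We compute FOLLOW(S) using the standard algorithm.
FOLLOW(S) starts with {$}.
FIRST(Q) = {+}
FIRST(S) = {+}
FOLLOW(Q) = {$, *}
FOLLOW(S) = {$, *}
Therefore, FOLLOW(S) = {$, *}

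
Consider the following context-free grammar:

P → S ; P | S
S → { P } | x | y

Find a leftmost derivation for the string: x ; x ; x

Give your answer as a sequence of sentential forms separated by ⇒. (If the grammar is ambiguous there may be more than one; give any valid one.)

P ⇒ S ; P ⇒ x ; P ⇒ x ; S ; P ⇒ x ; x ; P ⇒ x ; x ; S ⇒ x ; x ; x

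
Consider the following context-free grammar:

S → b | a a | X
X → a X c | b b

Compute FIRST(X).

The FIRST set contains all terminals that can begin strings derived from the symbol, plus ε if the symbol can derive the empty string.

We compute FIRST(X) using the standard algorithm.
FIRST(S) = {a, b}
FIRST(X) = {a, b}
Therefore, FIRST(X) = {a, b}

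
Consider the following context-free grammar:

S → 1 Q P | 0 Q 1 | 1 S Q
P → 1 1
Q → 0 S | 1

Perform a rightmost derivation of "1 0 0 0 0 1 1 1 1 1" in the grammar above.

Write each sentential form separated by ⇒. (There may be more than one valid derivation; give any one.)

S ⇒ 1 Q P ⇒ 1 Q 1 1 ⇒ 1 0 S 1 1 ⇒ 1 0 0 Q 1 1 1 ⇒ 1 0 0 0 S 1 1 1 ⇒ 1 0 0 0 0 Q 1 1 1 1 ⇒ 1 0 0 0 0 1 1 1 1 1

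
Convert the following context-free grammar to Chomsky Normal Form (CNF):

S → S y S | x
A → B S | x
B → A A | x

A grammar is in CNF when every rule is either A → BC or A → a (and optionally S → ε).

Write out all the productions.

TY → y; S → x; A → x; B → x; S → S X0; X0 → TY S; A → B S; B → A A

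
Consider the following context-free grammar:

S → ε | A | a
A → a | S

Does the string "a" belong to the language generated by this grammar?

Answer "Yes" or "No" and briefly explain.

Yes - a valid derivation exists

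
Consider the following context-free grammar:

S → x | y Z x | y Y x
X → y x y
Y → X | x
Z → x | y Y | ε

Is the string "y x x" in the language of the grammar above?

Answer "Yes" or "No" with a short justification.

Yes - a valid derivation exists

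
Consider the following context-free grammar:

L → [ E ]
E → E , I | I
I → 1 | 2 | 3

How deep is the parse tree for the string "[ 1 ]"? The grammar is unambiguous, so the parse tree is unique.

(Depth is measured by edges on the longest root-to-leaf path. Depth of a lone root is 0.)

3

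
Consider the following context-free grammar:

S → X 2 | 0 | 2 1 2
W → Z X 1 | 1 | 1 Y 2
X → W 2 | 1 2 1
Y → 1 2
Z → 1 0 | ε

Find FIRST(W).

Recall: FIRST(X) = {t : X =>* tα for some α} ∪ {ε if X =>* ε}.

We compute FIRST(W) using the standard algorithm.
FIRST(S) = {0, 1, 2}
FIRST(W) = {1}
FIRST(X) = {1}
FIRST(Y) = {1}
FIRST(Z) = {1, ε}
Therefore, FIRST(W) = {1}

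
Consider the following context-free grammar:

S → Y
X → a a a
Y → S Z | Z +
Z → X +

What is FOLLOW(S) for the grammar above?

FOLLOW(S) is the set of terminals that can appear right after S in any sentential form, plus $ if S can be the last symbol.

We compute FOLLOW(S) using the standard algorithm.
FOLLOW(S) starts with {$}.
FIRST(S) = {a}
FIRST(X) = {a}
FIRST(Y) = {a}
FIRST(Z) = {a}
FOLLOW(S) = {$, a}
FOLLOW(X) = {+}
FOLLOW(Y) = {$, a}
FOLLOW(Z) = {$, +, a}
Therefore, FOLLOW(S) = {$, a}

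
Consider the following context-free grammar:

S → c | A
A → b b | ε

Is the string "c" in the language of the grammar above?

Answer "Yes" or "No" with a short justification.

Yes - a valid derivation exists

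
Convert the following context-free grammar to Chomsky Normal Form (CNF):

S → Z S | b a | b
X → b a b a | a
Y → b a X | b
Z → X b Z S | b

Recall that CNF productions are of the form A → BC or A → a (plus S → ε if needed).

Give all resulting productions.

TB → b; TA → a; S → b; X → a; Y → b; Z → b; S → Z S; S → TB TA; X → TB X0; X0 → TA X1; X1 → TB TA; Y → TB X2; X2 → TA X; Z → X X3; X3 → TB X4; X4 → Z S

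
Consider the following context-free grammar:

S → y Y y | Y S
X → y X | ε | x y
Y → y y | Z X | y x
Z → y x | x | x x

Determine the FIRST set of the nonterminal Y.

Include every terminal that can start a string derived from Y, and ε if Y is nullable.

We compute FIRST(Y) using the standard algorithm.
FIRST(S) = {x, y}
FIRST(X) = {x, y, ε}
FIRST(Y) = {x, y}
FIRST(Z) = {x, y}
Therefore, FIRST(Y) = {x, y}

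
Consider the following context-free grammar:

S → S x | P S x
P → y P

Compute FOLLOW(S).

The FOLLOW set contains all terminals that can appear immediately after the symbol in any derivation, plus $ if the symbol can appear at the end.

We compute FOLLOW(S) using the standard algorithm.
FOLLOW(S) starts with {$}.
FIRST(P) = {y}
FIRST(S) = {y}
FOLLOW(P) = {y}
FOLLOW(S) = {$, x}
Therefore, FOLLOW(S) = {$, x}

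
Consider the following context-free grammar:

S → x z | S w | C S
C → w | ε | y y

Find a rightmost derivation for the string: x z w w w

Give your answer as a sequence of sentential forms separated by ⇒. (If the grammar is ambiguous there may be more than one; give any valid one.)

S ⇒ S w ⇒ S w w ⇒ S w w w ⇒ x z w w w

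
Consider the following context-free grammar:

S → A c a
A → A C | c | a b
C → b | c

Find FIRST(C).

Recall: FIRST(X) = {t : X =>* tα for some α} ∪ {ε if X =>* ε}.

We compute FIRST(C) using the standard algorithm.
FIRST(A) = {a, c}
FIRST(C) = {b, c}
FIRST(S) = {a, c}
Therefore, FIRST(C) = {b, c}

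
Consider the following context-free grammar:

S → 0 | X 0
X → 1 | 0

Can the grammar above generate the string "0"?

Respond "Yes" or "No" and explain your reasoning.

Yes - a valid derivation exists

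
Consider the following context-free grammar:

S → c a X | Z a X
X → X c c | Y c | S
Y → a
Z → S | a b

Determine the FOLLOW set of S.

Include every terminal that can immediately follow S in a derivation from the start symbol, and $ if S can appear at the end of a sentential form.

We compute FOLLOW(S) using the standard algorithm.
FOLLOW(S) starts with {$}.
FIRST(S) = {a, c}
FIRST(X) = {a, c}
FIRST(Y) = {a}
FIRST(Z) = {a, c}
FOLLOW(S) = {$, a, c}
FOLLOW(X) = {$, a, c}
FOLLOW(Y) = {c}
FOLLOW(Z) = {a}
Therefore, FOLLOW(S) = {$, a, c}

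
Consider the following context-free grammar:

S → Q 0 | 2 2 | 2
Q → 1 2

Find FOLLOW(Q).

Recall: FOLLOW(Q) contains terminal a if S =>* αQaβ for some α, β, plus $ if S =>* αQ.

We compute FOLLOW(Q) using the standard algorithm.
FOLLOW(S) starts with {$}.
FIRST(Q) = {1}
FIRST(S) = {1, 2}
FOLLOW(Q) = {0}
FOLLOW(S) = {$}
Therefore, FOLLOW(Q) = {0}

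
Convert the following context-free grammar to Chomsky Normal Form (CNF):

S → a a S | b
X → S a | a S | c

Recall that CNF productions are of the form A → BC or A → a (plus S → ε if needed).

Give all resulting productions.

TA → a; S → b; X → c; S → TA X0; X0 → TA S; X → S TA; X → TA S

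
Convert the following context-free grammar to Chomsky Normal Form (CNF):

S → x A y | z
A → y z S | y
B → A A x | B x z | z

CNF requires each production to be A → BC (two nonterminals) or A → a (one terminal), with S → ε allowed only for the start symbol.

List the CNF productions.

TX → x; TY → y; S → z; TZ → z; A → y; B → z; S → TX X0; X0 → A TY; A → TY X1; X1 → TZ S; B → A X2; X2 → A TX; B → B X3; X3 → TX TZ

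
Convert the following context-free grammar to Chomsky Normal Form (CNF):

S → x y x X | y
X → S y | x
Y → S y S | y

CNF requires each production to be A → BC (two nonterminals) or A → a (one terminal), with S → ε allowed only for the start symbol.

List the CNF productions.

TX → x; TY → y; S → y; X → x; Y → y; S → TX X0; X0 → TY X1; X1 → TX X; X → S TY; Y → S X2; X2 → TY S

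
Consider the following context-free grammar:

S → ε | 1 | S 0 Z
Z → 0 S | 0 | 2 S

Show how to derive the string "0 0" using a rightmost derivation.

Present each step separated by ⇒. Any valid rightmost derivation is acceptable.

S ⇒ S 0 Z ⇒ S 0 0 ⇒ 0 0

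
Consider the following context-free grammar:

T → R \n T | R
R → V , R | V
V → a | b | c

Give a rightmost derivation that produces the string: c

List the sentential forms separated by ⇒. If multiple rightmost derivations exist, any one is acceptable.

T ⇒ R ⇒ V ⇒ c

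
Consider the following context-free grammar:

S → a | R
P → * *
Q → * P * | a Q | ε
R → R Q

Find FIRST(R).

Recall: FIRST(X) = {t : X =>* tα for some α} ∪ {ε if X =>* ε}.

We compute FIRST(R) using the standard algorithm.
FIRST(P) = {*}
FIRST(Q) = {*, a, ε}
FIRST(R) = {}
FIRST(S) = {a}
Therefore, FIRST(R) = {}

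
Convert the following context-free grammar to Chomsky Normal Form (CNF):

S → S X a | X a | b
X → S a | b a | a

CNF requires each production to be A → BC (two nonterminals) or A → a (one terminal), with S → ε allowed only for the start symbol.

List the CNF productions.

TA → a; S → b; TB → b; X → a; S → S X0; X0 → X TA; S → X TA; X → S TA; X → TB TA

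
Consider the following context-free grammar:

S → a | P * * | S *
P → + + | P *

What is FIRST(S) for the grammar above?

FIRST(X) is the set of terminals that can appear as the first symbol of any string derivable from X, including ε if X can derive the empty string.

We compute FIRST(S) using the standard algorithm.
FIRST(P) = {+}
FIRST(S) = {+, a}
Therefore, FIRST(S) = {+, a}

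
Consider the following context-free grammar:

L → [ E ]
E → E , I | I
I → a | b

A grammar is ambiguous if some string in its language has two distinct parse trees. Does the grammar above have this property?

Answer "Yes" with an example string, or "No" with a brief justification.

No - the grammar is unambiguous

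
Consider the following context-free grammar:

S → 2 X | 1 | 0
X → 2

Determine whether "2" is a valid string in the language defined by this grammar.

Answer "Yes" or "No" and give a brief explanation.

No - no valid derivation exists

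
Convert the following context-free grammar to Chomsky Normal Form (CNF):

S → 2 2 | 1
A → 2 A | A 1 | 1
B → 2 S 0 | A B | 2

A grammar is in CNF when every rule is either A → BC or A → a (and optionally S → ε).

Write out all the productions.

T2 → 2; S → 1; T1 → 1; A → 1; T0 → 0; B → 2; S → T2 T2; A → T2 A; A → A T1; B → T2 X0; X0 → S T0; B → A B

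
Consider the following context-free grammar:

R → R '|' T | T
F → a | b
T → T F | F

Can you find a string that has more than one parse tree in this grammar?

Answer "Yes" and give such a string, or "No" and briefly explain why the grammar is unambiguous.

No - the grammar is unambiguous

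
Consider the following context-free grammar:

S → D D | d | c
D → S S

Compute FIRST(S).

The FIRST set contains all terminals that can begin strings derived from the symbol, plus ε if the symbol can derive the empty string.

We compute FIRST(S) using the standard algorithm.
FIRST(D) = {c, d}
FIRST(S) = {c, d}
Therefore, FIRST(S) = {c, d}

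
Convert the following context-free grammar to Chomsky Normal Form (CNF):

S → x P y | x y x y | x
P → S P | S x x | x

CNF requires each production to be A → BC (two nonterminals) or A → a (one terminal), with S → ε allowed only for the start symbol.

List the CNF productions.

TX → x; TY → y; S → x; P → x; S → TX X0; X0 → P TY; S → TX X1; X1 → TY X2; X2 → TX TY; P → S P; P → S X3; X3 → TX TX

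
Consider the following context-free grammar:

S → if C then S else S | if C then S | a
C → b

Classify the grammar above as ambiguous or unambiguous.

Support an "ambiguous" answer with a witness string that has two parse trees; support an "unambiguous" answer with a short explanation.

Ambiguous - the string 'if b then a else if b then if b then a else a' has two distinct parse trees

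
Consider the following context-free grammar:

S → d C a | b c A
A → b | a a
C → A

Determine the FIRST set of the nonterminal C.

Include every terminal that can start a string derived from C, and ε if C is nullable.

We compute FIRST(C) using the standard algorithm.
FIRST(A) = {a, b}
FIRST(C) = {a, b}
FIRST(S) = {b, d}
Therefore, FIRST(C) = {a, b}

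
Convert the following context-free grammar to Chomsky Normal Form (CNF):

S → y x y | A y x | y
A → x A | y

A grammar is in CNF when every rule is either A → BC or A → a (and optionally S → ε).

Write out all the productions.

TY → y; TX → x; S → y; A → y; S → TY X0; X0 → TX TY; S → A X1; X1 → TY TX; A → TX A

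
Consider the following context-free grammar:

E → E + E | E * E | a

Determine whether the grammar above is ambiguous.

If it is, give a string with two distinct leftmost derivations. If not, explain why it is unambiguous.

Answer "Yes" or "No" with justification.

Yes - the string 'a + a + a * a * a + a' has two distinct leftmost derivations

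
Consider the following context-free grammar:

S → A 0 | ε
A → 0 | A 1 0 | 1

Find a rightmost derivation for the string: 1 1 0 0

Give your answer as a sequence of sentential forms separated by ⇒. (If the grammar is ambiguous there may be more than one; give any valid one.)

S ⇒ A 0 ⇒ A 1 0 0 ⇒ 1 1 0 0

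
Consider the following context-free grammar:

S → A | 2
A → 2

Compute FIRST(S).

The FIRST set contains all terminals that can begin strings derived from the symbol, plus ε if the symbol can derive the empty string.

We compute FIRST(S) using the standard algorithm.
FIRST(A) = {2}
FIRST(S) = {2}
Therefore, FIRST(S) = {2}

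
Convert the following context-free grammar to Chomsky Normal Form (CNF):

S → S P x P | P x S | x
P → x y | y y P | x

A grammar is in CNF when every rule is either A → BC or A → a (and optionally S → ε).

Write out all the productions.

TX → x; S → x; TY → y; P → x; S → S X0; X0 → P X1; X1 → TX P; S → P X2; X2 → TX S; P → TX TY; P → TY X3; X3 → TY P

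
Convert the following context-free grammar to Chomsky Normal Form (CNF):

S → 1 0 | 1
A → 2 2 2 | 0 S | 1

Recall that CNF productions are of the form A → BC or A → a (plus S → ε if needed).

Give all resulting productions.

T1 → 1; T0 → 0; S → 1; T2 → 2; A → 1; S → T1 T0; A → T2 X0; X0 → T2 T2; A → T0 S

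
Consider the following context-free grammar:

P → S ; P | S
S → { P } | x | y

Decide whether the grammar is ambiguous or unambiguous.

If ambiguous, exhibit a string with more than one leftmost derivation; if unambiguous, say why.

Unambiguous - every string in the language has a unique leftmost derivation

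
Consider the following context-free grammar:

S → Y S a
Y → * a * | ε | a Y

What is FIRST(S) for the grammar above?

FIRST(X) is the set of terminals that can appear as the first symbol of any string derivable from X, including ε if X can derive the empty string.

We compute FIRST(S) using the standard algorithm.
FIRST(S) = {*, a}
FIRST(Y) = {*, a, ε}
Therefore, FIRST(S) = {*, a}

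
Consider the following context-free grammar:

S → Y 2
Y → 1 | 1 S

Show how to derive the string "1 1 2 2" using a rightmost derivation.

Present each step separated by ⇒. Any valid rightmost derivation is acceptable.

S ⇒ Y 2 ⇒ 1 S 2 ⇒ 1 Y 2 2 ⇒ 1 1 2 2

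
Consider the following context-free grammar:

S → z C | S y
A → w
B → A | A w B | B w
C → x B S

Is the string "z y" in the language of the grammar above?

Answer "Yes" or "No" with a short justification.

No - no valid derivation exists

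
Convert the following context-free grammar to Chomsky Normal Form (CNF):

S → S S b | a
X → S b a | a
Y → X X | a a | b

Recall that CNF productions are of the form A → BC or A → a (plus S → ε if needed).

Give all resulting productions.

TB → b; S → a; TA → a; X → a; Y → b; S → S X0; X0 → S TB; X → S X1; X1 → TB TA; Y → X X; Y → TA TA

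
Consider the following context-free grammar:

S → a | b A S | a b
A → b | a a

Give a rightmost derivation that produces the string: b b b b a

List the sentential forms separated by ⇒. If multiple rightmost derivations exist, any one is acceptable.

S ⇒ b A S ⇒ b A b A S ⇒ b A b A a ⇒ b A b b a ⇒ b b b b a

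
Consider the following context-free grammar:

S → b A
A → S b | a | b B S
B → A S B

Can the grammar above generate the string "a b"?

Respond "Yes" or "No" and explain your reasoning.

No - no valid derivation exists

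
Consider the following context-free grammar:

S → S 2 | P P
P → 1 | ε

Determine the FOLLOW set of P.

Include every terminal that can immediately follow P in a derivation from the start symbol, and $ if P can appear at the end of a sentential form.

We compute FOLLOW(P) using the standard algorithm.
FOLLOW(S) starts with {$}.
FIRST(P) = {1, ε}
FIRST(S) = {1, 2, ε}
FOLLOW(P) = {$, 1, 2}
FOLLOW(S) = {$, 2}
Therefore, FOLLOW(P) = {$, 1, 2}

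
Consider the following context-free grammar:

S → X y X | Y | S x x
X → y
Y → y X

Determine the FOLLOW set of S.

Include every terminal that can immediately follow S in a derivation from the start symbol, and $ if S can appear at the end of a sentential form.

We compute FOLLOW(S) using the standard algorithm.
FOLLOW(S) starts with {$}.
FIRST(S) = {y}
FIRST(X) = {y}
FIRST(Y) = {y}
FOLLOW(S) = {$, x}
FOLLOW(X) = {$, x, y}
FOLLOW(Y) = {$, x}
Therefore, FOLLOW(S) = {$, x}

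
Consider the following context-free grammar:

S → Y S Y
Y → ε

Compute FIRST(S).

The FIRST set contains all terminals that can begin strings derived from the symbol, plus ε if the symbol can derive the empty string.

We compute FIRST(S) using the standard algorithm.
FIRST(S) = {}
FIRST(Y) = {ε}
Therefore, FIRST(S) = {}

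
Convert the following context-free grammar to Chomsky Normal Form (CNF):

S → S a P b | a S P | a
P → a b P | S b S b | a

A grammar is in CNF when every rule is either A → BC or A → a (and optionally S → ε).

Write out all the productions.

TA → a; TB → b; S → a; P → a; S → S X0; X0 → TA X1; X1 → P TB; S → TA X2; X2 → S P; P → TA X3; X3 → TB P; P → S X4; X4 → TB X5; X5 → S TB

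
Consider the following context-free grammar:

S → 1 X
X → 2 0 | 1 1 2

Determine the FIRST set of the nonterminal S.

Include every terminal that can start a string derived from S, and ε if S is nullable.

We compute FIRST(S) using the standard algorithm.
FIRST(S) = {1}
FIRST(X) = {1, 2}
Therefore, FIRST(S) = {1}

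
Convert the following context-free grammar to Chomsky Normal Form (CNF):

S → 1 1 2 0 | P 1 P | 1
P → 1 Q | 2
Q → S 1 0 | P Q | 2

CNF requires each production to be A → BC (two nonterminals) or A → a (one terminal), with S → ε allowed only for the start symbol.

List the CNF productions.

T1 → 1; T2 → 2; T0 → 0; S → 1; P → 2; Q → 2; S → T1 X0; X0 → T1 X1; X1 → T2 T0; S → P X2; X2 → T1 P; P → T1 Q; Q → S X3; X3 → T1 T0; Q → P Q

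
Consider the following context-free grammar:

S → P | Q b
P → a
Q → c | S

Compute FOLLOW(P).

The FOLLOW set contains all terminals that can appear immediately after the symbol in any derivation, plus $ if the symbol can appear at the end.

We compute FOLLOW(P) using the standard algorithm.
FOLLOW(S) starts with {$}.
FIRST(P) = {a}
FIRST(Q) = {a, c}
FIRST(S) = {a, c}
FOLLOW(P) = {$, b}
FOLLOW(Q) = {b}
FOLLOW(S) = {$, b}
Therefore, FOLLOW(P) = {$, b}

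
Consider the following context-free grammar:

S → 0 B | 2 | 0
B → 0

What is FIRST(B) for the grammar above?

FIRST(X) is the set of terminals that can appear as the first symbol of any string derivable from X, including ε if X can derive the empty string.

We compute FIRST(B) using the standard algorithm.
FIRST(B) = {0}
FIRST(S) = {0, 2}
Therefore, FIRST(B) = {0}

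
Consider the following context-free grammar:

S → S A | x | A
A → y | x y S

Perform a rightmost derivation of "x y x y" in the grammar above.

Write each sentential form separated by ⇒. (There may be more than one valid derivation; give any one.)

S ⇒ S A ⇒ S y ⇒ A y ⇒ x y S y ⇒ x y x y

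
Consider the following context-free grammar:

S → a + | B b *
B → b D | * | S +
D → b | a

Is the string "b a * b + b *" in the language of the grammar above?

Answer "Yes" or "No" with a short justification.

No - no valid derivation exists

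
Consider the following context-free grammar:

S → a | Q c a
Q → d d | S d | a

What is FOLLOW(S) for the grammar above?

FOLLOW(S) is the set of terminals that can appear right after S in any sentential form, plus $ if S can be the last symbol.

We compute FOLLOW(S) using the standard algorithm.
FOLLOW(S) starts with {$}.
FIRST(Q) = {a, d}
FIRST(S) = {a, d}
FOLLOW(Q) = {c}
FOLLOW(S) = {$, d}
Therefore, FOLLOW(S) = {$, d}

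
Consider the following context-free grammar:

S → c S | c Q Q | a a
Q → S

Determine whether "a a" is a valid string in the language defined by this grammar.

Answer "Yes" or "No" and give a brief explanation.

Yes - a valid derivation exists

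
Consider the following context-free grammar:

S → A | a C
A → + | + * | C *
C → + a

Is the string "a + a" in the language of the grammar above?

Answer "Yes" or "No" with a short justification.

Yes - a valid derivation exists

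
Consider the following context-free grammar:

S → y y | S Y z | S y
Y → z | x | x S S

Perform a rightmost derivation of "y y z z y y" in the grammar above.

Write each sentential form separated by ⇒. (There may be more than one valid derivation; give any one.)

S ⇒ S y ⇒ S y y ⇒ S Y z y y ⇒ S z z y y ⇒ y y z z y y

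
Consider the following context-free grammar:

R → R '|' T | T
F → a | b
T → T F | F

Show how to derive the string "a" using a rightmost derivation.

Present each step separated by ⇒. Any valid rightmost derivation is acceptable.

R ⇒ T ⇒ F ⇒ a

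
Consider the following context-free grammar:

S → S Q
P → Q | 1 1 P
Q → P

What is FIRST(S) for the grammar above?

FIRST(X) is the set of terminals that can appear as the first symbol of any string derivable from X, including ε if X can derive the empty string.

We compute FIRST(S) using the standard algorithm.
FIRST(P) = {1}
FIRST(Q) = {1}
FIRST(S) = {}
Therefore, FIRST(S) = {}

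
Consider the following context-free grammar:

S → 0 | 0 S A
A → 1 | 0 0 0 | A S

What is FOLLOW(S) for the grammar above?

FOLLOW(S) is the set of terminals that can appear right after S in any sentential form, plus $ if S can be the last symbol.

We compute FOLLOW(S) using the standard algorithm.
FOLLOW(S) starts with {$}.
FIRST(A) = {0, 1}
FIRST(S) = {0}
FOLLOW(A) = {$, 0, 1}
FOLLOW(S) = {$, 0, 1}
Therefore, FOLLOW(S) = {$, 0, 1}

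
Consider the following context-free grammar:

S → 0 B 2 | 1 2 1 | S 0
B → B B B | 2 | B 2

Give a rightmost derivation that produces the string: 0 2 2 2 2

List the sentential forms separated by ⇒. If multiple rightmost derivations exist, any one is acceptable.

S ⇒ 0 B 2 ⇒ 0 B 2 2 ⇒ 0 B 2 2 2 ⇒ 0 2 2 2 2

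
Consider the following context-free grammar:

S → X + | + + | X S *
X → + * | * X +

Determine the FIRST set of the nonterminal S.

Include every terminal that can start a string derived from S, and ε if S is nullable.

We compute FIRST(S) using the standard algorithm.
FIRST(S) = {*, +}
FIRST(X) = {*, +}
Therefore, FIRST(S) = {*, +}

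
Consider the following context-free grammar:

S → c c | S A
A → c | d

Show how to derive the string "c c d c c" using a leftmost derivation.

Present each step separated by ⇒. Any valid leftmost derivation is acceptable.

S ⇒ S A ⇒ S A A ⇒ S A A A ⇒ c c A A A ⇒ c c d A A ⇒ c c d c A ⇒ c c d c c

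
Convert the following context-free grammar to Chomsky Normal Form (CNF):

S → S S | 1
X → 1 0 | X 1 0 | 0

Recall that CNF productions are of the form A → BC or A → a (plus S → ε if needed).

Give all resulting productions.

S → 1; T1 → 1; T0 → 0; X → 0; S → S S; X → T1 T0; X → X X0; X0 → T1 T0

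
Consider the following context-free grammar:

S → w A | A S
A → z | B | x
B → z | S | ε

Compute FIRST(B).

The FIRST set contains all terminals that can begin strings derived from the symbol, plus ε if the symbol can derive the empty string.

We compute FIRST(B) using the standard algorithm.
FIRST(A) = {w, x, z, ε}
FIRST(B) = {w, x, z, ε}
FIRST(S) = {w, x, z}
Therefore, FIRST(B) = {w, x, z, ε}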